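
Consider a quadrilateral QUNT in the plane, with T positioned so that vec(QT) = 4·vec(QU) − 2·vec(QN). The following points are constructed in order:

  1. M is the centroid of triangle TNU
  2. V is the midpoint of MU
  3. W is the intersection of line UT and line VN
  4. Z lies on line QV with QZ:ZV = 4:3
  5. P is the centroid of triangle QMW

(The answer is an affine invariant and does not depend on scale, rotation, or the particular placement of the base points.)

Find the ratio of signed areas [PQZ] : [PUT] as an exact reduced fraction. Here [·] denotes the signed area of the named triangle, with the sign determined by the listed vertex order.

Work in coordinates with Q = (0, 0), U = (1, 0), N = (0, 1), T = (4, -2).
1. M is the centroid of triangle TNU ⇒ M = (5/3, -1/3)
2. V is the midpoint of MU ⇒ V = (4/3, -1/6)
3. W is the intersection of line UT and line VN ⇒ W = (8/5, -2/5)
4. Z lies on line QV with QZ:ZV = 4:3 ⇒ Z = (16/21, -2/21)
5. P is the centroid of triangle QMW ⇒ P = (49/45, -11/45)
2·[PQZ] = -26/315, 2·[PUT] = -5/9
[PQZ]:[PUT] = -26/315:-5/9 = 26/175

[PQZ]:[PUT] = 26/175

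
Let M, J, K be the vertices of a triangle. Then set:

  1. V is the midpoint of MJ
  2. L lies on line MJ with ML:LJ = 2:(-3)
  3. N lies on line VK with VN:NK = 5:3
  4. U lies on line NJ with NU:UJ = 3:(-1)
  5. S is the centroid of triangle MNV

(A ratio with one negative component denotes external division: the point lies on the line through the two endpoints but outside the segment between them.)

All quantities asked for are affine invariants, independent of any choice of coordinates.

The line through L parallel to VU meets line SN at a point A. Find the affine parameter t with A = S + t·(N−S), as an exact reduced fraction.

t = -17/7

Work in coordinates with M = (0, 0), J = (1, 0), K = (0, 1).
1. V is the midpoint of MJ ⇒ V = (1/2, 0)
2. L lies on line MJ with ML:LJ = 2:(-3) ⇒ L = (-2, 0)
3. N lies on line VK with VN:NK = 5:3 ⇒ N = (3/16, 5/8)
4. U lies on line NJ with NU:UJ = 3:(-1) ⇒ U = (45/32, -5/16)
5. S is the centroid of triangle MNV ⇒ S = (11/48, 5/24)
through L parallel to VU: direction (29/32, -5/16); meets SN at A = (37/112, -45/56)
A = S + t·(N−S) with t = -17/7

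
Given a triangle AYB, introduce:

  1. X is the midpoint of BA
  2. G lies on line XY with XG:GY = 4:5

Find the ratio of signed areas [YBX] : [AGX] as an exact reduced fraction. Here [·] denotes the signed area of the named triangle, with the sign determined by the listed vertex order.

Assign A = (0, 0), Y = (1, 0), B = (0, 1) — the answer is frame-independent, so this choice is without loss of generality.
1. X is the midpoint of BA ⇒ X = (0, 1/2)
2. G lies on line XY with XG:GY = 4:5 ⇒ G = (4/9, 5/18)
2·[YBX] = 1/2, 2·[AGX] = 2/9
[YBX]:[AGX] = 1/2:2/9 = 9/4

[YBX]:[AGX] = 9/4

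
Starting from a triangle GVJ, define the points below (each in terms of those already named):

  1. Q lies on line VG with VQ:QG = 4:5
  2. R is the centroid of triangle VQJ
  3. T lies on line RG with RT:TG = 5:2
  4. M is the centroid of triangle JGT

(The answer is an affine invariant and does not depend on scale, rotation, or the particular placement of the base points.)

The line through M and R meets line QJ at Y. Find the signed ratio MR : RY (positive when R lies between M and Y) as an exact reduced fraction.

MR:RY = -64/21

Work in coordinates with G = (0, 0), V = (1, 0), J = (0, 1).
1. Q lies on line VG with VQ:QG = 4:5 ⇒ Q = (5/9, 0)
2. R is the centroid of triangle VQJ ⇒ R = (14/27, 1/3)
3. T lies on line RG with RT:TG = 5:2 ⇒ T = (4/27, 2/21)
4. M is the centroid of triangle JGT ⇒ M = (4/81, 23/63)
line MR meets QJ at Y = (35/96, 11/32)
R = M + t·(Y−M) with t = 64/43, so MR:RY = 64/43:-21/43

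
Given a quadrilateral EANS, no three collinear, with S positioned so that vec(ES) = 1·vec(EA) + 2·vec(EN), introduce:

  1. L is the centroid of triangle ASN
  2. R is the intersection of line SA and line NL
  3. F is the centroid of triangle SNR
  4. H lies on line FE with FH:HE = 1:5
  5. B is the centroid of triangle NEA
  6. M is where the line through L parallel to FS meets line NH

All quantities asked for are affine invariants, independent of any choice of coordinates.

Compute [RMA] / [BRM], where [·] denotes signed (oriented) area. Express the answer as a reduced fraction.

Assign E = (0, 0), A = (1, 0), N = (0, 1), S = (1, 2) — the answer is frame-independent, so this choice is without loss of generality.
1. L is the centroid of triangle ASN ⇒ L = (2/3, 1)
2. R is the intersection of line SA and line NL ⇒ R = (1, 1)
3. F is the centroid of triangle SNR ⇒ F = (2/3, 4/3)
4. H lies on line FE with FH:HE = 1:5 ⇒ H = (5/9, 10/9)
5. B is the centroid of triangle NEA ⇒ B = (1/3, 1/3)
6. M is where the line through L parallel to FS meets line NH ⇒ M = (20/27, 31/27)
2·[RMA] = 7/27, 2·[BRM] = 22/81
[RMA]:[BRM] = 7/27:22/81 = 21/22

[RMA]:[BRM] = 21/22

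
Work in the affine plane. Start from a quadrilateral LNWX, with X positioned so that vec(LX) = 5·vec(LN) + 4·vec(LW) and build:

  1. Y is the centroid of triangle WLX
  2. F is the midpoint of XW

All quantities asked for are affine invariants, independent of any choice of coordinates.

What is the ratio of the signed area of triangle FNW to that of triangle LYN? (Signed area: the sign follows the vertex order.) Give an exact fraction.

[FNW]:[LYN] = 12/5

Assign L = (0, 0), N = (1, 0), W = (0, 1), X = (5, 4) — the answer is frame-independent, so this choice is without loss of generality.
1. Y is the centroid of triangle WLX ⇒ Y = (5/3, 5/3)
2. F is the midpoint of XW ⇒ F = (5/2, 5/2)
2·[FNW] = -4, 2·[LYN] = -5/3
[FNW]:[LYN] = -4:-5/3 = 12/5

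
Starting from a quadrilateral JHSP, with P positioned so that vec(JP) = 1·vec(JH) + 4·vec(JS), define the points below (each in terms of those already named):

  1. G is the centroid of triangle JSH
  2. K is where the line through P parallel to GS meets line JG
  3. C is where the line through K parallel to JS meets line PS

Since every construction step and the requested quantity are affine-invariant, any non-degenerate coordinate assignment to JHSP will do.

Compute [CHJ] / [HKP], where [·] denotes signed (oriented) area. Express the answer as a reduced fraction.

Assign J = (0, 0), H = (1, 0), S = (0, 1), P = (1, 4) — the answer is frame-independent, so this choice is without loss of generality.
1. G is the centroid of triangle JSH ⇒ G = (1/3, 1/3)
2. K is where the line through P parallel to GS meets line JG ⇒ K = (2, 2)
3. C is where the line through K parallel to JS meets line PS ⇒ C = (2, 7)
2·[CHJ] = -7, 2·[HKP] = 4
[CHJ]:[HKP] = -7:4 = -7/4

[CHJ]:[HKP] = -7/4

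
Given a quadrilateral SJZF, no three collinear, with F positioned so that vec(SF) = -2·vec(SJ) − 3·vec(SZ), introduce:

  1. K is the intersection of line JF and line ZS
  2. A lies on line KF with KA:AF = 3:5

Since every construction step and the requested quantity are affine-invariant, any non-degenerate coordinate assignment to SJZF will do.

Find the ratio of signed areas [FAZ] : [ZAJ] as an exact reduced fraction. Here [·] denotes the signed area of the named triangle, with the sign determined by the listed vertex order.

[FAZ]:[ZAJ] = 5/7

Work in coordinates with S = (0, 0), J = (1, 0), Z = (0, 1), F = (-2, -3).
1. K is the intersection of line JF and line ZS ⇒ K = (0, -1)
2. A lies on line KF with KA:AF = 3:5 ⇒ A = (-3/4, -7/4)
2·[FAZ] = 5/2, 2·[ZAJ] = 7/2
[FAZ]:[ZAJ] = 5/2:7/2 = 5/7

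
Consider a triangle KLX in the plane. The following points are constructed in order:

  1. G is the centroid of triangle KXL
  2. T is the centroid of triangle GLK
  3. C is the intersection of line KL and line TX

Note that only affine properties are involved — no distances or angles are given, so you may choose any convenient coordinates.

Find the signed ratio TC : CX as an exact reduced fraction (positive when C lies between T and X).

Set K = (0, 0), L = (1, 0), X = (0, 1); any affine frame gives the same invariant.
1. G is the centroid of triangle KXL ⇒ G = (1/3, 1/3)
2. T is the centroid of triangle GLK ⇒ T = (4/9, 1/9)
3. C is the intersection of line KL and line TX ⇒ C = (1/2, 0)
C = T + t·(X−T) with t = -1/8, so TC:CX = t:(1−t) = -1/8:9/8

TC:CX = -1/9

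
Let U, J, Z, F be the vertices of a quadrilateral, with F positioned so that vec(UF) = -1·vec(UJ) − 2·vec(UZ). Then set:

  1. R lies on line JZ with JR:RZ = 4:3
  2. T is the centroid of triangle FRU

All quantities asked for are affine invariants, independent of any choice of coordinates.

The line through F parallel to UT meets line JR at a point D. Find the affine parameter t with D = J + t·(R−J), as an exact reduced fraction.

Work in coordinates with U = (0, 0), J = (1, 0), Z = (0, 1), F = (-1, -2).
1. R lies on line JZ with JR:RZ = 4:3 ⇒ R = (3/7, 4/7)
2. T is the centroid of triangle FRU ⇒ T = (-4/21, -10/21)
through F parallel to UT: direction (-4/21, -10/21); meets JR at D = (1/7, 6/7)
D = J + t·(R−J) with t = 3/2

t = 3/2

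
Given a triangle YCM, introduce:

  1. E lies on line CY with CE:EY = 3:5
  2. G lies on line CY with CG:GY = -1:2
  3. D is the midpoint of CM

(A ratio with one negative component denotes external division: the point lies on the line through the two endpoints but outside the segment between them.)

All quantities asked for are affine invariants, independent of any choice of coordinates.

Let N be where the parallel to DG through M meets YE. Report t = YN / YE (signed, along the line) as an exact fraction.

t = 24/5

Work in coordinates with Y = (0, 0), C = (1, 0), M = (0, 1).
1. E lies on line CY with CE:EY = 3:5 ⇒ E = (5/8, 0)
2. G lies on line CY with CG:GY = -1:2 ⇒ G = (2, 0)
3. D is the midpoint of CM ⇒ D = (1/2, 1/2)
through M parallel to DG: direction (3/2, -1/2); meets YE at N = (3, 0)
N = Y + t·(E−Y) with t = 24/5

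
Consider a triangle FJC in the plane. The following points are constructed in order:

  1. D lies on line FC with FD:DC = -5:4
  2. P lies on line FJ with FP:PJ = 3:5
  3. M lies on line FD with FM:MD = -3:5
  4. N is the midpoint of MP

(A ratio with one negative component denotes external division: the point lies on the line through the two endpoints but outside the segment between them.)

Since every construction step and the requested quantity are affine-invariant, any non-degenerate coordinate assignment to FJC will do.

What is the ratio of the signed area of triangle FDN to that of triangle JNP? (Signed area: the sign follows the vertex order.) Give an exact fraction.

Assign F = (0, 0), J = (1, 0), C = (0, 1) — the answer is frame-independent, so this choice is without loss of generality.
1. D lies on line FC with FD:DC = -5:4 ⇒ D = (0, 5)
2. P lies on line FJ with FP:PJ = 3:5 ⇒ P = (3/8, 0)
3. M lies on line FD with FM:MD = -3:5 ⇒ M = (0, -15/2)
4. N is the midpoint of MP ⇒ N = (3/16, -15/4)
2·[FDN] = -15/16, 2·[JNP] = -75/32
[FDN]:[JNP] = -15/16:-75/32 = 2/5

[FDN]:[JNP] = 2/5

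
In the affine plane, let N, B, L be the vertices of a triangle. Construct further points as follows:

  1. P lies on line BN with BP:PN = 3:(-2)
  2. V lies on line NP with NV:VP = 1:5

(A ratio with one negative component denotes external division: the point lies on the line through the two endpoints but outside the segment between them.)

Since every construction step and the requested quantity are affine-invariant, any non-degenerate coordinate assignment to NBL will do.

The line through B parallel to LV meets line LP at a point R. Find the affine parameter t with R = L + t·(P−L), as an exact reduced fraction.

Work in coordinates with N = (0, 0), B = (1, 0), L = (0, 1).
1. P lies on line BN with BP:PN = 3:(-2) ⇒ P = (-2, 0)
2. V lies on line NP with NV:VP = 1:5 ⇒ V = (-1/3, 0)
through B parallel to LV: direction (-1/3, -1); meets LP at R = (8/5, 9/5)
R = L + t·(P−L) with t = -4/5

t = -4/5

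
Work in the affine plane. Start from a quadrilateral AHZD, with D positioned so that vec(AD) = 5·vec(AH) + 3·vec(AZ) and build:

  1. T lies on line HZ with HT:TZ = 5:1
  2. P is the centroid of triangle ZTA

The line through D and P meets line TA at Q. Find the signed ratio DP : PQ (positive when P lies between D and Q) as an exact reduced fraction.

Set A = (0, 0), H = (1, 0), Z = (0, 1), D = (5, 3); any affine frame gives the same invariant.
1. T lies on line HZ with HT:TZ = 5:1 ⇒ T = (1/6, 5/6)
2. P is the centroid of triangle ZTA ⇒ P = (1/18, 11/18)
line DP meets TA at Q = (26/201, 130/201)
P = D + t·(Q−D) with t = 67/66, so DP:PQ = 67/66:-1/66

DP:PQ = -67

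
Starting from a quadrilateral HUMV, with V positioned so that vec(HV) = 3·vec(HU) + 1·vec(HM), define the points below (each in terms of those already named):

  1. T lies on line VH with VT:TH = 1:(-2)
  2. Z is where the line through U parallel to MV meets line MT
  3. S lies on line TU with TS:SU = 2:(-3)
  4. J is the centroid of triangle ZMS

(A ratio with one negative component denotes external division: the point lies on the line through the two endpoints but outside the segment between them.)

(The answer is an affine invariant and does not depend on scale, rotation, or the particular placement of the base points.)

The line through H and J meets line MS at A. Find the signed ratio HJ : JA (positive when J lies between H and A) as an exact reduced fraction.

Assign H = (0, 0), U = (1, 0), M = (0, 1), V = (3, 1) — the answer is frame-independent, so this choice is without loss of generality.
1. T lies on line VH with VT:TH = 1:(-2) ⇒ T = (6, 2)
2. Z is where the line through U parallel to MV meets line MT ⇒ Z = (-6, 0)
3. S lies on line TU with TS:SU = 2:(-3) ⇒ S = (16, 6)
4. J is the centroid of triangle ZMS ⇒ J = (10/3, 7/3)
line HJ meets MS at A = (80/31, 56/31)
J = H + t·(A−H) with t = 31/24, so HJ:JA = 31/24:-7/24

HJ:JA = -31/7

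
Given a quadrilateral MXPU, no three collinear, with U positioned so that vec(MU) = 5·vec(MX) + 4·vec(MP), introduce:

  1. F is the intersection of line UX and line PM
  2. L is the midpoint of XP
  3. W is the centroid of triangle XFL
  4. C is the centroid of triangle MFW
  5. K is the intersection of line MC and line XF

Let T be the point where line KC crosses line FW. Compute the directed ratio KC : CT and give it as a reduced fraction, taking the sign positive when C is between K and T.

KC:CT = -8/5

Work in coordinates with M = (0, 0), X = (1, 0), P = (0, 1), U = (5, 4).
1. F is the intersection of line UX and line PM ⇒ F = (0, -1)
2. L is the midpoint of XP ⇒ L = (1/2, 1/2)
3. W is the centroid of triangle XFL ⇒ W = (1/2, -1/6)
4. C is the centroid of triangle MFW ⇒ C = (1/6, -7/18)
5. K is the intersection of line MC and line XF ⇒ K = (3/10, -7/10)
line KC meets FW at T = (1/4, -7/12)
C = K + t·(T−K) with t = 8/3, so KC:CT = 8/3:-5/3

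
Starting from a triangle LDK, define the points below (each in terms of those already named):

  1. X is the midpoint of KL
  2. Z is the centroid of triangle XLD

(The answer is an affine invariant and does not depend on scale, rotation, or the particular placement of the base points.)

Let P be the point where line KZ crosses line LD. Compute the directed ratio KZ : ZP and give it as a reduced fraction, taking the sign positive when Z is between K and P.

Work in coordinates with L = (0, 0), D = (1, 0), K = (0, 1).
1. X is the midpoint of KL ⇒ X = (0, 1/2)
2. Z is the centroid of triangle XLD ⇒ Z = (1/3, 1/6)
line KZ meets LD at P = (2/5, 0)
Z = K + t·(P−K) with t = 5/6, so KZ:ZP = 5/6:1/6

KZ:ZP = 5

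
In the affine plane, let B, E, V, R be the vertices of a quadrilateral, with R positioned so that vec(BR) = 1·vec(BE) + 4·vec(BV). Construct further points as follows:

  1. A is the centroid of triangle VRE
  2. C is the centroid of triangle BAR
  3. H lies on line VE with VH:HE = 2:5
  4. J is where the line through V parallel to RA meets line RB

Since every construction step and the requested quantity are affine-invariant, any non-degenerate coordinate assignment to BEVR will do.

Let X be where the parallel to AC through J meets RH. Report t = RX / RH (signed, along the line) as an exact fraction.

Set B = (0, 0), E = (1, 0), V = (0, 1), R = (1, 4); any affine frame gives the same invariant.
1. A is the centroid of triangle VRE ⇒ A = (2/3, 5/3)
2. C is the centroid of triangle BAR ⇒ C = (5/9, 17/9)
3. H lies on line VE with VH:HE = 2:5 ⇒ H = (2/7, 5/7)
4. J is where the line through V parallel to RA meets line RB ⇒ J = (-1/3, -4/3)
through J parallel to AC: direction (-1/9, 2/9); meets RH at X = (-7/33, -52/33)
X = R + t·(H−R) with t = 56/33

t = 56/33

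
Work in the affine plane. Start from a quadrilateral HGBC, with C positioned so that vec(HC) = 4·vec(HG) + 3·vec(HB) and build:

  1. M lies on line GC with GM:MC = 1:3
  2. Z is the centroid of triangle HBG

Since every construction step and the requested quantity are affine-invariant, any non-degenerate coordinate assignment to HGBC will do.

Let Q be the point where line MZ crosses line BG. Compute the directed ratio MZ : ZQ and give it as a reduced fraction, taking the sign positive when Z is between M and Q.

Assign H = (0, 0), G = (1, 0), B = (0, 1), C = (4, 3) — the answer is frame-independent, so this choice is without loss of generality.
1. M lies on line GC with GM:MC = 1:3 ⇒ M = (7/4, 3/4)
2. Z is the centroid of triangle HBG ⇒ Z = (1/3, 1/3)
line MZ meets BG at Q = (13/22, 9/22)
Z = M + t·(Q−M) with t = 11/9, so MZ:ZQ = 11/9:-2/9

MZ:ZQ = -11/2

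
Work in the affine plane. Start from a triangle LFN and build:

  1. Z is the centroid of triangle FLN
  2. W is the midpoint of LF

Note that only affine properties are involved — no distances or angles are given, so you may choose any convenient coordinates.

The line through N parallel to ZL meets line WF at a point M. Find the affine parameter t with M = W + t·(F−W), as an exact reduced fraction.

Set L = (0, 0), F = (1, 0), N = (0, 1); any affine frame gives the same invariant.
1. Z is the centroid of triangle FLN ⇒ Z = (1/3, 1/3)
2. W is the midpoint of LF ⇒ W = (1/2, 0)
through N parallel to ZL: direction (-1/3, -1/3); meets WF at M = (-1, 0)
M = W + t·(F−W) with t = -3

t = -3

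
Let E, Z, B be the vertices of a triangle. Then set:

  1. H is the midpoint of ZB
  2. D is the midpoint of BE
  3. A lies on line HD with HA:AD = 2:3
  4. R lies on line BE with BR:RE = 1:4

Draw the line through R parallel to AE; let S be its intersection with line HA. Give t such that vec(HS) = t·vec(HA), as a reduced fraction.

Assign E = (0, 0), Z = (1, 0), B = (0, 1) — the answer is frame-independent, so this choice is without loss of generality.
1. H is the midpoint of ZB ⇒ H = (1/2, 1/2)
2. D is the midpoint of BE ⇒ D = (0, 1/2)
3. A lies on line HD with HA:AD = 2:3 ⇒ A = (3/10, 1/2)
4. R lies on line BE with BR:RE = 1:4 ⇒ R = (0, 4/5)
through R parallel to AE: direction (-3/10, -1/2); meets HA at S = (-9/50, 1/2)
S = H + t·(A−H) with t = 17/5

t = 17/5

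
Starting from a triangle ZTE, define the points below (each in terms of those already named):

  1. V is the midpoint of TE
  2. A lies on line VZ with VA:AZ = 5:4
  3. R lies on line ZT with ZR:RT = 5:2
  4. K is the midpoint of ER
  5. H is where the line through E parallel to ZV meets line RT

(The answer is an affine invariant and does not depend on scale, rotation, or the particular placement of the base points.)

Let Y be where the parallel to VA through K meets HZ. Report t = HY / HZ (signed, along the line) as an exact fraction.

Set Z = (0, 0), T = (1, 0), E = (0, 1); any affine frame gives the same invariant.
1. V is the midpoint of TE ⇒ V = (1/2, 1/2)
2. A lies on line VZ with VA:AZ = 5:4 ⇒ A = (2/9, 2/9)
3. R lies on line ZT with ZR:RT = 5:2 ⇒ R = (5/7, 0)
4. K is the midpoint of ER ⇒ K = (5/14, 1/2)
5. H is where the line through E parallel to ZV meets line RT ⇒ H = (-1, 0)
through K parallel to VA: direction (-5/18, -5/18); meets HZ at Y = (-1/7, 0)
Y = H + t·(Z−H) with t = 6/7

t = 6/7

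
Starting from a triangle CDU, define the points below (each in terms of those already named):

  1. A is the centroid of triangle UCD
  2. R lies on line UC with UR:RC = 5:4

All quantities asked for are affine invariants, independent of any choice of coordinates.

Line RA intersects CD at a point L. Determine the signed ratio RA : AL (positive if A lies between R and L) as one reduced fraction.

RA:AL = 1/3

Set C = (0, 0), D = (1, 0), U = (0, 1); any affine frame gives the same invariant.
1. A is the centroid of triangle UCD ⇒ A = (1/3, 1/3)
2. R lies on line UC with UR:RC = 5:4 ⇒ R = (0, 4/9)
line RA meets CD at L = (4/3, 0)
A = R + t·(L−R) with t = 1/4, so RA:AL = 1/4:3/4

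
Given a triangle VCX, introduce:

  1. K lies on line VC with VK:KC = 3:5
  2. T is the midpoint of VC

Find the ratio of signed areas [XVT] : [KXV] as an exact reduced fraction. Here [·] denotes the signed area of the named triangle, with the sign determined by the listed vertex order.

Work in coordinates with V = (0, 0), C = (1, 0), X = (0, 1).
1. K lies on line VC with VK:KC = 3:5 ⇒ K = (3/8, 0)
2. T is the midpoint of VC ⇒ T = (1/2, 0)
2·[XVT] = 1/2, 2·[KXV] = 3/8
[XVT]:[KXV] = 1/2:3/8 = 4/3

[XVT]:[KXV] = 4/3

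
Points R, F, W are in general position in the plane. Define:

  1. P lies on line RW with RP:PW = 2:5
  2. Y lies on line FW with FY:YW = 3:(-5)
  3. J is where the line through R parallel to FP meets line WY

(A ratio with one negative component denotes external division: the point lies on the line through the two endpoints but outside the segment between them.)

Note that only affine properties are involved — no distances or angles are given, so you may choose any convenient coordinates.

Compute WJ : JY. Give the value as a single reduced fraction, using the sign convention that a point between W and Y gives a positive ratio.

WJ:JY = 14/11

Assign R = (0, 0), F = (1, 0), W = (0, 1) — the answer is frame-independent, so this choice is without loss of generality.
1. P lies on line RW with RP:PW = 2:5 ⇒ P = (0, 2/7)
2. Y lies on line FW with FY:YW = 3:(-5) ⇒ Y = (5/2, -3/2)
3. J is where the line through R parallel to FP meets line WY ⇒ J = (7/5, -2/5)
J = W + t·(Y−W) with t = 14/25, so WJ:JY = t:(1−t) = 14/25:11/25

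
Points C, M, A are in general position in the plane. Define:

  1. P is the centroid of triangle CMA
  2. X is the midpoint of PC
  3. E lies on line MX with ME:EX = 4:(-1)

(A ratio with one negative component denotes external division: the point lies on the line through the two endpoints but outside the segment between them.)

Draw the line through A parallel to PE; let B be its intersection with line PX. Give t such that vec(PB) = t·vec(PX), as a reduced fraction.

t = -6

Set C = (0, 0), M = (1, 0), A = (0, 1); any affine frame gives the same invariant.
1. P is the centroid of triangle CMA ⇒ P = (1/3, 1/3)
2. X is the midpoint of PC ⇒ X = (1/6, 1/6)
3. E lies on line MX with ME:EX = 4:(-1) ⇒ E = (-1/9, 2/9)
through A parallel to PE: direction (-4/9, -1/9); meets PX at B = (4/3, 4/3)
B = P + t·(X−P) with t = -6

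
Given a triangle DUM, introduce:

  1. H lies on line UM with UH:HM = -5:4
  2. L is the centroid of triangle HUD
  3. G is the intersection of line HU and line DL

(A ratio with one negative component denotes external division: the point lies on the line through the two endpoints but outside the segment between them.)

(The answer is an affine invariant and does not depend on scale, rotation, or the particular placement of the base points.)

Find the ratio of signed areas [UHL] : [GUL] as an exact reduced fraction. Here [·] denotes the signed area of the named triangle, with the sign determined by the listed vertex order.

[UHL]:[GUL] = -2

Assign D = (0, 0), U = (1, 0), M = (0, 1) — the answer is frame-independent, so this choice is without loss of generality.
1. H lies on line UM with UH:HM = -5:4 ⇒ H = (-4, 5)
2. L is the centroid of triangle HUD ⇒ L = (-1, 5/3)
3. G is the intersection of line HU and line DL ⇒ G = (-3/2, 5/2)
2·[UHL] = 5/3, 2·[GUL] = -5/6
[UHL]:[GUL] = 5/3:-5/6 = -2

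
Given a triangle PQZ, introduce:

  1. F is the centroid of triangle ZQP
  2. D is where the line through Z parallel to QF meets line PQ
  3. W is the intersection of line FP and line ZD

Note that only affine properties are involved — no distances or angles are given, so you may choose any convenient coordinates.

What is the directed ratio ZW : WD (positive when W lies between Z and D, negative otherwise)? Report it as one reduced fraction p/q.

Assign P = (0, 0), Q = (1, 0), Z = (0, 1) — the answer is frame-independent, so this choice is without loss of generality.
1. F is the centroid of triangle ZQP ⇒ F = (1/3, 1/3)
2. D is where the line through Z parallel to QF meets line PQ ⇒ D = (2, 0)
3. W is the intersection of line FP and line ZD ⇒ W = (2/3, 2/3)
W = Z + t·(D−Z) with t = 1/3, so ZW:WD = t:(1−t) = 1/3:2/3

ZW:WD = 1/2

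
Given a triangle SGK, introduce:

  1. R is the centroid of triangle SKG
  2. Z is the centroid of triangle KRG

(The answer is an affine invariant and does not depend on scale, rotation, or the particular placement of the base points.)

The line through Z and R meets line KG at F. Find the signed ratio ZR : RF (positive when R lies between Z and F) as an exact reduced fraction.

Set S = (0, 0), G = (1, 0), K = (0, 1); any affine frame gives the same invariant.
1. R is the centroid of triangle SKG ⇒ R = (1/3, 1/3)
2. Z is the centroid of triangle KRG ⇒ Z = (4/9, 4/9)
line ZR meets KG at F = (1/2, 1/2)
R = Z + t·(F−Z) with t = -2, so ZR:RF = -2:3

ZR:RF = -2/3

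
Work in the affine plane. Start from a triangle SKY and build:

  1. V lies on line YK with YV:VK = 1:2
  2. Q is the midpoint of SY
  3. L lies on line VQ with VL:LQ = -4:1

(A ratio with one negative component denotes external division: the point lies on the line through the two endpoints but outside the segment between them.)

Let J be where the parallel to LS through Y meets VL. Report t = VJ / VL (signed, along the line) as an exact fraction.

Choose coordinates S = (0, 0), K = (1, 0), Y = (0, 1).
1. V lies on line YK with YV:VK = 1:2 ⇒ V = (1/3, 2/3)
2. Q is the midpoint of SY ⇒ Q = (0, 1/2)
3. L lies on line VQ with VL:LQ = -4:1 ⇒ L = (-1/9, 4/9)
through Y parallel to LS: direction (1/9, -4/9); meets VL at J = (1/9, 5/9)
J = V + t·(L−V) with t = 1/2

t = 1/2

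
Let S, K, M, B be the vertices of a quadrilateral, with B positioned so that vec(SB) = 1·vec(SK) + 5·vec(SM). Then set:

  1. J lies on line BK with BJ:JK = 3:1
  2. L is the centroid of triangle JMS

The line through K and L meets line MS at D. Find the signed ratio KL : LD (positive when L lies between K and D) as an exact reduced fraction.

Work in coordinates with S = (0, 0), K = (1, 0), M = (0, 1), B = (1, 5).
1. J lies on line BK with BJ:JK = 3:1 ⇒ J = (1, 5/4)
2. L is the centroid of triangle JMS ⇒ L = (1/3, 3/4)
line KL meets MS at D = (0, 9/8)
L = K + t·(D−K) with t = 2/3, so KL:LD = 2/3:1/3

KL:LD = 2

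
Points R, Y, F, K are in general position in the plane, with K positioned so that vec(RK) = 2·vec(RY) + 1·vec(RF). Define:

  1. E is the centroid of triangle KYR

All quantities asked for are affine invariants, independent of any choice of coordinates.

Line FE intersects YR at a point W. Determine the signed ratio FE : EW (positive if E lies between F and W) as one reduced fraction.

Assign R = (0, 0), Y = (1, 0), F = (0, 1), K = (2, 1) — the answer is frame-independent, so this choice is without loss of generality.
1. E is the centroid of triangle KYR ⇒ E = (1, 1/3)
line FE meets YR at W = (3/2, 0)
E = F + t·(W−F) with t = 2/3, so FE:EW = 2/3:1/3

FE:EW = 2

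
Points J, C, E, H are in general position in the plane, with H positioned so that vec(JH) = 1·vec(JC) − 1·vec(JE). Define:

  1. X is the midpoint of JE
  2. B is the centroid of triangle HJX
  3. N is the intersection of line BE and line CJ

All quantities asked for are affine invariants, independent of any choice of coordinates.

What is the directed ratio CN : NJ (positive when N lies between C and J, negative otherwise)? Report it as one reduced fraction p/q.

CN:NJ = 5/2

Set J = (0, 0), C = (1, 0), E = (0, 1), H = (1, -1); any affine frame gives the same invariant.
1. X is the midpoint of JE ⇒ X = (0, 1/2)
2. B is the centroid of triangle HJX ⇒ B = (1/3, -1/6)
3. N is the intersection of line BE and line CJ ⇒ N = (2/7, 0)
N = C + t·(J−C) with t = 5/7, so CN:NJ = t:(1−t) = 5/7:2/7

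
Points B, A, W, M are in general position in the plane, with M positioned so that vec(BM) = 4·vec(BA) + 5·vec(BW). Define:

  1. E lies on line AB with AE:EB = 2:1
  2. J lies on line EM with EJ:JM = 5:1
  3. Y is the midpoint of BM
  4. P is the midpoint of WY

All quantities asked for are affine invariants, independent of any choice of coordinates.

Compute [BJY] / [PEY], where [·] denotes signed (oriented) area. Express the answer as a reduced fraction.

Set B = (0, 0), A = (1, 0), W = (0, 1), M = (4, 5); any affine frame gives the same invariant.
1. E lies on line AB with AE:EB = 2:1 ⇒ E = (1/3, 0)
2. J lies on line EM with EJ:JM = 5:1 ⇒ J = (61/18, 25/6)
3. Y is the midpoint of BM ⇒ Y = (2, 5/2)
4. P is the midpoint of WY ⇒ P = (1, 7/4)
2·[BJY] = 5/36, 2·[PEY] = 5/4
[BJY]:[PEY] = 5/36:5/4 = 1/9

[BJY]:[PEY] = 1/9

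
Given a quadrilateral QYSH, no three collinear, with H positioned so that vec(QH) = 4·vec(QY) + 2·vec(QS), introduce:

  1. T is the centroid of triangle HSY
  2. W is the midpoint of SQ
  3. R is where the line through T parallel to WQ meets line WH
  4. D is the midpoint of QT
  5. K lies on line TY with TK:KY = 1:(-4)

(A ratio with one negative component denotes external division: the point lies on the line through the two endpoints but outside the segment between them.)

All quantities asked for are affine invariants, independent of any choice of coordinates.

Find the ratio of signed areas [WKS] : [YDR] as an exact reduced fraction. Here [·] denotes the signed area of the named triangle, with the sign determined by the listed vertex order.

Work in coordinates with Q = (0, 0), Y = (1, 0), S = (0, 1), H = (4, 2).
1. T is the centroid of triangle HSY ⇒ T = (5/3, 1)
2. W is the midpoint of SQ ⇒ W = (0, 1/2)
3. R is where the line through T parallel to WQ meets line WH ⇒ R = (5/3, 9/8)
4. D is the midpoint of QT ⇒ D = (5/6, 1/2)
5. K lies on line TY with TK:KY = 1:(-4) ⇒ K = (17/9, 4/3)
2·[WKS] = 17/18, 2·[YDR] = -25/48
[WKS]:[YDR] = 17/18:-25/48 = -136/75

[WKS]:[YDR] = -136/75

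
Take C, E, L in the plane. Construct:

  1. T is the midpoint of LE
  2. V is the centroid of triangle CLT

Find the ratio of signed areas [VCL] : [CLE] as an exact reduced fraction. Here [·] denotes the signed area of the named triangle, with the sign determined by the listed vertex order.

Assign C = (0, 0), E = (1, 0), L = (0, 1) — the answer is frame-independent, so this choice is without loss of generality.
1. T is the midpoint of LE ⇒ T = (1/2, 1/2)
2. V is the centroid of triangle CLT ⇒ V = (1/6, 1/2)
2·[VCL] = -1/6, 2·[CLE] = -1
[VCL]:[CLE] = -1/6:-1 = 1/6

[VCL]:[CLE] = 1/6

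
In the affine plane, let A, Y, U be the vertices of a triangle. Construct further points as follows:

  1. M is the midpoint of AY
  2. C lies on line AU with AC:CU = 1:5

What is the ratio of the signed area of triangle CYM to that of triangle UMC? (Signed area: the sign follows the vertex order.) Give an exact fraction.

[CYM]:[UMC] = 1/5

Choose coordinates A = (0, 0), Y = (1, 0), U = (0, 1).
1. M is the midpoint of AY ⇒ M = (1/2, 0)
2. C lies on line AU with AC:CU = 1:5 ⇒ C = (0, 1/6)
2·[CYM] = -1/12, 2·[UMC] = -5/12
[CYM]:[UMC] = -1/12:-5/12 = 1/5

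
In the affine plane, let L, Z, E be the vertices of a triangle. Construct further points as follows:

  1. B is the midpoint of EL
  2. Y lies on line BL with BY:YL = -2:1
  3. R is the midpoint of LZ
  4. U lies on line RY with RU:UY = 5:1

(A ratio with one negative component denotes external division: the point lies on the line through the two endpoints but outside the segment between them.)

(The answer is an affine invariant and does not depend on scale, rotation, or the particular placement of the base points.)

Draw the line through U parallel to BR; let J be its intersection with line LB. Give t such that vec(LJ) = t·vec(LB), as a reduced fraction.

Set L = (0, 0), Z = (1, 0), E = (0, 1); any affine frame gives the same invariant.
1. B is the midpoint of EL ⇒ B = (0, 1/2)
2. Y lies on line BL with BY:YL = -2:1 ⇒ Y = (0, -1/2)
3. R is the midpoint of LZ ⇒ R = (1/2, 0)
4. U lies on line RY with RU:UY = 5:1 ⇒ U = (1/12, -5/12)
through U parallel to BR: direction (1/2, -1/2); meets LB at J = (0, -1/3)
J = L + t·(B−L) with t = -2/3

t = -2/3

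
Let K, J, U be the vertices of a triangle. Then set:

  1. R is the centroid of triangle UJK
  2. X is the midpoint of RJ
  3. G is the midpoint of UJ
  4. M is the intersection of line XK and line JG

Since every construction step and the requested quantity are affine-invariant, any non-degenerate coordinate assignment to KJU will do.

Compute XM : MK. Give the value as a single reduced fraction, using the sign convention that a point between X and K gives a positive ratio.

Choose coordinates K = (0, 0), J = (1, 0), U = (0, 1).
1. R is the centroid of triangle UJK ⇒ R = (1/3, 1/3)
2. X is the midpoint of RJ ⇒ X = (2/3, 1/6)
3. G is the midpoint of UJ ⇒ G = (1/2, 1/2)
4. M is the intersection of line XK and line JG ⇒ M = (4/5, 1/5)
M = X + t·(K−X) with t = -1/5, so XM:MK = t:(1−t) = -1/5:6/5

XM:MK = -1/6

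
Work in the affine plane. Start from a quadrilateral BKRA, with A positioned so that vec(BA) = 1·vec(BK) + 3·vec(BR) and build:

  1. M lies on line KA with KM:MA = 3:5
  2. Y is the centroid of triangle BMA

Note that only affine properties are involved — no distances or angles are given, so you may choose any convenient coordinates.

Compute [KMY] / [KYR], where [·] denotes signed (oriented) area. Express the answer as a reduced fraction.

[KMY]:[KYR] = 9/25

Set B = (0, 0), K = (1, 0), R = (0, 1), A = (1, 3); any affine frame gives the same invariant.
1. M lies on line KA with KM:MA = 3:5 ⇒ M = (1, 9/8)
2. Y is the centroid of triangle BMA ⇒ Y = (2/3, 11/8)
2·[KMY] = 3/8, 2·[KYR] = 25/24
[KMY]:[KYR] = 3/8:25/24 = 9/25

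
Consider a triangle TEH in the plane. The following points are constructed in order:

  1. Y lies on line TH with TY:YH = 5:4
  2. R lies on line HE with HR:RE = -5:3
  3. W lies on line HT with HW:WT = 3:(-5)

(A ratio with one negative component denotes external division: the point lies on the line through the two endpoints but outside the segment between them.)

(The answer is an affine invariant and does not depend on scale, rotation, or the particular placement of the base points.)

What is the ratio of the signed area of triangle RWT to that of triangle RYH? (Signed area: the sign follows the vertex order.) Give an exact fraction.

[RWT]:[RYH] = -45/8

Work in coordinates with T = (0, 0), E = (1, 0), H = (0, 1).
1. Y lies on line TH with TY:YH = 5:4 ⇒ Y = (0, 5/9)
2. R lies on line HE with HR:RE = -5:3 ⇒ R = (5/2, -3/2)
3. W lies on line HT with HW:WT = 3:(-5) ⇒ W = (0, 5/2)
2·[RWT] = 25/4, 2·[RYH] = -10/9
[RWT]:[RYH] = 25/4:-10/9 = -45/8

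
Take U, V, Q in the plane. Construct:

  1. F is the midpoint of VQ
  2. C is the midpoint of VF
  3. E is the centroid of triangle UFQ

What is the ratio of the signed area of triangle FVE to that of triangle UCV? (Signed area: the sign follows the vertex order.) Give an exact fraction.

[FVE]:[UCV] = 2/3

Work in coordinates with U = (0, 0), V = (1, 0), Q = (0, 1).
1. F is the midpoint of VQ ⇒ F = (1/2, 1/2)
2. C is the midpoint of VF ⇒ C = (3/4, 1/4)
3. E is the centroid of triangle UFQ ⇒ E = (1/6, 1/2)
2·[FVE] = -1/6, 2·[UCV] = -1/4
[FVE]:[UCV] = -1/6:-1/4 = 2/3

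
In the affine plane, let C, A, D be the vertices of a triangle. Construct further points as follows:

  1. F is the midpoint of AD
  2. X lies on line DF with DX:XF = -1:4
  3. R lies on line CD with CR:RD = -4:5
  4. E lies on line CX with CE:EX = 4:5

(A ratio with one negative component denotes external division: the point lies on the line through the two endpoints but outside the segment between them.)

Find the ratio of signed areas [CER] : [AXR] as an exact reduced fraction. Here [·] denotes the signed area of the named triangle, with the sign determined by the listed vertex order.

Assign C = (0, 0), A = (1, 0), D = (0, 1) — the answer is frame-independent, so this choice is without loss of generality.
1. F is the midpoint of AD ⇒ F = (1/2, 1/2)
2. X lies on line DF with DX:XF = -1:4 ⇒ X = (-1/6, 7/6)
3. R lies on line CD with CR:RD = -4:5 ⇒ R = (0, -4)
4. E lies on line CX with CE:EX = 4:5 ⇒ E = (-2/27, 14/27)
2·[CER] = 8/27, 2·[AXR] = 35/6
[CER]:[AXR] = 8/27:35/6 = 16/315

[CER]:[AXR] = 16/315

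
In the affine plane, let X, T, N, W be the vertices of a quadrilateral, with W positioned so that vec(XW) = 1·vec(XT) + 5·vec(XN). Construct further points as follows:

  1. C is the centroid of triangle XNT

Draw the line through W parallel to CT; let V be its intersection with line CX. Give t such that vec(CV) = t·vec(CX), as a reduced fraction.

Set X = (0, 0), T = (1, 0), N = (0, 1), W = (1, 5); any affine frame gives the same invariant.
1. C is the centroid of triangle XNT ⇒ C = (1/3, 1/3)
through W parallel to CT: direction (2/3, -1/3); meets CX at V = (11/3, 11/3)
V = C + t·(X−C) with t = -10

t = -10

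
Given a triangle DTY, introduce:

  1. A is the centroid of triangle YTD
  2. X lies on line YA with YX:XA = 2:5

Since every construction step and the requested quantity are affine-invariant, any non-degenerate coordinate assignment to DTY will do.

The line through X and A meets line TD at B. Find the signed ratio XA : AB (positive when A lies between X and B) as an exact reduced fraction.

Assign D = (0, 0), T = (1, 0), Y = (0, 1) — the answer is frame-independent, so this choice is without loss of generality.
1. A is the centroid of triangle YTD ⇒ A = (1/3, 1/3)
2. X lies on line YA with YX:XA = 2:5 ⇒ X = (2/21, 17/21)
line XA meets TD at B = (1/2, 0)
A = X + t·(B−X) with t = 10/17, so XA:AB = 10/17:7/17

XA:AB = 10/7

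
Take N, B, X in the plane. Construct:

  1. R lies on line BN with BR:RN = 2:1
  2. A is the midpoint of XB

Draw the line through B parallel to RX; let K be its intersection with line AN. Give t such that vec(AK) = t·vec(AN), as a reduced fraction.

Assign N = (0, 0), B = (1, 0), X = (0, 1) — the answer is frame-independent, so this choice is without loss of generality.
1. R lies on line BN with BR:RN = 2:1 ⇒ R = (1/3, 0)
2. A is the midpoint of XB ⇒ A = (1/2, 1/2)
through B parallel to RX: direction (-1/3, 1); meets AN at K = (3/4, 3/4)
K = A + t·(N−A) with t = -1/2

t = -1/2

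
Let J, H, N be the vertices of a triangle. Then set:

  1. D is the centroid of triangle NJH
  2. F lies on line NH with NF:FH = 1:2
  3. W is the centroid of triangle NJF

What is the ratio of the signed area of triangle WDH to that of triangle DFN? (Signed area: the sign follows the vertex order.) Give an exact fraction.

Work in coordinates with J = (0, 0), H = (1, 0), N = (0, 1).
1. D is the centroid of triangle NJH ⇒ D = (1/3, 1/3)
2. F lies on line NH with NF:FH = 1:2 ⇒ F = (1/3, 2/3)
3. W is the centroid of triangle NJF ⇒ W = (1/9, 5/9)
2·[WDH] = 2/27, 2·[DFN] = 1/9
[WDH]:[DFN] = 2/27:1/9 = 2/3

[WDH]:[DFN] = 2/3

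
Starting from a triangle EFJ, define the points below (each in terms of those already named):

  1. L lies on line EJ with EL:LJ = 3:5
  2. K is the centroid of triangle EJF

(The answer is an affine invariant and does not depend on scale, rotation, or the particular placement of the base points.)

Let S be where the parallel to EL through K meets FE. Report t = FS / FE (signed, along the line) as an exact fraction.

t = 2/3

Choose coordinates E = (0, 0), F = (1, 0), J = (0, 1).
1. L lies on line EJ with EL:LJ = 3:5 ⇒ L = (0, 3/8)
2. K is the centroid of triangle EJF ⇒ K = (1/3, 1/3)
through K parallel to EL: direction (0, 3/8); meets FE at S = (1/3, 0)
S = F + t·(E−F) with t = 2/3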